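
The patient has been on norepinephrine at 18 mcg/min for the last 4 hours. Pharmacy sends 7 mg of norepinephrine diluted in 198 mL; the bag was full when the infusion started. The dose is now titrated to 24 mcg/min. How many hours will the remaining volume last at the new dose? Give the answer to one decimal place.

Initial rate:
18 mcg/min × 60 min/hr = 1080 mcg/hr
Concentration = 7 mg ÷ 198 mL = 0.03535354 mg/mL = 35.35354 mcg/mL
Rate = 1080 mcg/hr ÷ 35.35354 mcg/mL = 30.54857 mL/hr
Volume infused so far = 30.54857 mL/hr × 4 hr = 122.1943 mL
Volume remaining = 198 − 122.1943 = 75.80571 mL
New rate:
24 mcg/min × 60 min/hr = 1440 mcg/hr
Rate = 1440 mcg/hr ÷ 35.35354 mcg/mL = 40.73143 mL/hr
Time remaining = 75.80571 mL ÷ 40.73143 mL/hr = 1.861111 hr

1.9 hours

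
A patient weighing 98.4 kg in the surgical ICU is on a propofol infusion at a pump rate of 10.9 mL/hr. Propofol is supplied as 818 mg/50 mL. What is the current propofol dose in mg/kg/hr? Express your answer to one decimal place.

Concentration = 818 mg ÷ 50 mL = 16.36 mg/mL
Drug rate = 10.9 mL/hr × 16.36 mg/mL = 178.324 mg/hr
178.324 mg/hr ÷ 98.4 kg = 1.812236 mg/kg/hr

1.8 mg/kg/hr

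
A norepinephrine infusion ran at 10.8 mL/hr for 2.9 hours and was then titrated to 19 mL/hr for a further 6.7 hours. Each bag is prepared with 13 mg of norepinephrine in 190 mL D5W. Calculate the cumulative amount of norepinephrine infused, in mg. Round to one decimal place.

Concentration = 13 mg ÷ 190 mL = 0.06842105 mg/mL
Stage 1: 10.8 mL/hr × 2.9 hr = 31.32 mL → 31.32 mL × 0.06842105 mg/mL = 2.142947 mg
Stage 2: 19 mL/hr × 6.7 hr = 127.3 mL → 127.3 mL × 0.06842105 mg/mL = 8.71 mg
Total = 2.142947 + 8.71 = 10.85295 mg

10.9 mg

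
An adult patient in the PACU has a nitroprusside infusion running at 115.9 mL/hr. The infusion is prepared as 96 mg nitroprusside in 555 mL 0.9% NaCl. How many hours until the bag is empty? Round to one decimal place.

4.8 hours

Duration = 555 mL ÷ 115.9 mL/hr = 4.788611 hr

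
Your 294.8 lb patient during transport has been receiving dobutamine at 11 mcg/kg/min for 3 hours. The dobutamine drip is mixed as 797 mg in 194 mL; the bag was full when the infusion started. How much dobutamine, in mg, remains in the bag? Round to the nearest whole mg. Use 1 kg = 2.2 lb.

Weight = 294.8 lb ÷ 2.2 lb/kg = 134 kg
Dose = 11 mcg/kg/min × 134 kg = 1474 mcg/min
1474 mcg/min × 60 min/hr = 88440 mcg/hr
Concentration = 797 mg ÷ 194 mL = 4.108247 mg/mL = 4108.247 mcg/mL
Rate = 88440 mcg/hr ÷ 4108.247 mcg/mL = 21.52743 mL/hr
Volume infused = 21.52743 mL/hr × 3 hr = 64.58228 mL
Volume remaining = 194 − 64.58228 = 129.4177 mL
Drug remaining = 129.4177 mL × 4108.247 mcg/mL = 531680 mcg = 531.68 mg

532 mg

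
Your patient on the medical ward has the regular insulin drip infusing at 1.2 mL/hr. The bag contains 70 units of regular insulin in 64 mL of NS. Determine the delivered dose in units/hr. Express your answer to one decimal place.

Concentration = 70 units ÷ 64 mL = 1.09375 units/mL
Drug rate = 1.2 mL/hr × 1.09375 units/mL = 1.3125 units/hr

1.3 units/hr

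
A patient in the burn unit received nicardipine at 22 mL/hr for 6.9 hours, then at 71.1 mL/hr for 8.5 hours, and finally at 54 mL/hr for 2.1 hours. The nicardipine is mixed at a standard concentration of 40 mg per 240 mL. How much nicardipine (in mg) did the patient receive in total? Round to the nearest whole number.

145 mg

Concentration = 40 mg ÷ 240 mL = 0.1666667 mg/mL
Stage 1: 22 mL/hr × 6.9 hr = 151.8 mL → 151.8 mL × 0.1666667 mg/mL = 25.3 mg
Stage 2: 71.1 mL/hr × 8.5 hr = 604.35 mL → 604.35 mL × 0.1666667 mg/mL = 100.725 mg
Stage 3: 54 mL/hr × 2.1 hr = 113.4 mL → 113.4 mL × 0.1666667 mg/mL = 18.9 mg
Total = 25.3 + 100.725 + 18.9 = 144.925 mg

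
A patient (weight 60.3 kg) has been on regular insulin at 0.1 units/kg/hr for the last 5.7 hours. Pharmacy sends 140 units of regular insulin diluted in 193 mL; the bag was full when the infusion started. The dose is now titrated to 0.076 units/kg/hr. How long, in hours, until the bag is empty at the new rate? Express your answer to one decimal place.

23.0 hours

Initial rate:
Dose = 0.1 units/kg/hr × 60.3 kg = 6.03 units/hr
Concentration = 140 units ÷ 193 mL = 0.7253886 units/mL
Rate = 6.03 units/hr ÷ 0.7253886 units/mL = 8.312786 mL/hr
Volume infused so far = 8.312786 mL/hr × 5.7 hr = 47.38288 mL
Volume remaining = 193 − 47.38288 = 145.6171 mL
New rate:
Dose = 0.076 units/kg/hr × 60.3 kg = 4.5828 units/hr
Rate = 4.5828 units/hr ÷ 0.7253886 units/mL = 6.317717 mL/hr
Time remaining = 145.6171 mL ÷ 6.317717 mL/hr = 23.04901 hr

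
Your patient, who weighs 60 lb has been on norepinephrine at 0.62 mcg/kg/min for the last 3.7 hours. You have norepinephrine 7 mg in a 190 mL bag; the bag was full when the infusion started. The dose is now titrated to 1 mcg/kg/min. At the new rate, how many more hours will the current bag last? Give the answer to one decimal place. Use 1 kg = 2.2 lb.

Initial rate:
Weight = 60 lb ÷ 2.2 lb/kg = 27.27273 kg
Dose = 0.62 mcg/kg/min × 27.27273 kg = 16.90909 mcg/min
16.90909 mcg/min × 60 min/hr = 1014.545 mcg/hr
Concentration = 7 mg ÷ 190 mL = 0.03684211 mg/mL = 36.84211 mcg/mL
Rate = 1014.545 mcg/hr ÷ 36.84211 mcg/mL = 27.53766 mL/hr
Volume infused so far = 27.53766 mL/hr × 3.7 hr = 101.8894 mL
Volume remaining = 190 − 101.8894 = 88.11065 mL
New rate:
Dose = 1 mcg/kg/min × 27.27273 kg = 27.27273 mcg/min
27.27273 mcg/min × 60 min/hr = 1636.364 mcg/hr
Rate = 1636.364 mcg/hr ÷ 36.84211 mcg/mL = 44.41558 mL/hr
Time remaining = 88.11065 mL ÷ 44.41558 mL/hr = 1.983778 hr

2.0 hours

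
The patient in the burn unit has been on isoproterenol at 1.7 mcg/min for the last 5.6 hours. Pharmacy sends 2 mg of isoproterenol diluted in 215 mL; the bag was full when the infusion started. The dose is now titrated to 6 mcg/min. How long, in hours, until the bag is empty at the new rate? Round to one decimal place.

Initial rate:
1.7 mcg/min × 60 min/hr = 102 mcg/hr
Concentration = 2 mg ÷ 215 mL = 0.009302326 mg/mL = 9.302326 mcg/mL
Rate = 102 mcg/hr ÷ 9.302326 mcg/mL = 10.965 mL/hr
Volume infused so far = 10.965 mL/hr × 5.6 hr = 61.404 mL
Volume remaining = 215 − 61.404 = 153.596 mL
New rate:
6 mcg/min × 60 min/hr = 360 mcg/hr
Rate = 360 mcg/hr ÷ 9.302326 mcg/mL = 38.7 mL/hr
Time remaining = 153.596 mL ÷ 38.7 mL/hr = 3.968889 hr

4.0 hours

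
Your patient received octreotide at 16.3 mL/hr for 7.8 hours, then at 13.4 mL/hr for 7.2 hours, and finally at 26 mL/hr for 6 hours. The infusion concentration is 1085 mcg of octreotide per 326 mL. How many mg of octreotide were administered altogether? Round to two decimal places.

1.26 mg

Concentration = 1085 mcg ÷ 326 mL = 3.328221 mcg/mL
Stage 1: 16.3 mL/hr × 7.8 hr = 127.14 mL → 127.14 mL × 3.328221 mcg/mL = 423.15 mcg
Stage 2: 13.4 mL/hr × 7.2 hr = 96.48 mL → 96.48 mL × 3.328221 mcg/mL = 321.1067 mcg
Stage 3: 26 mL/hr × 6 hr = 156 mL → 156 mL × 3.328221 mcg/mL = 519.2025 mcg
Total = 423.15 + 321.1067 + 519.2025 = 1263.459 mcg = 1.263459 mg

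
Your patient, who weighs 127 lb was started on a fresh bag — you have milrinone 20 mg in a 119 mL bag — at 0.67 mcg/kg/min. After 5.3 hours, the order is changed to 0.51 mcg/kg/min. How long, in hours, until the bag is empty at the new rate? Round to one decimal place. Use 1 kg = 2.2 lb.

Initial rate:
Weight = 127 lb ÷ 2.2 lb/kg = 57.72727 kg
Dose = 0.67 mcg/kg/min × 57.72727 kg = 38.67727 mcg/min
38.67727 mcg/min × 60 min/hr = 2320.636 mcg/hr
Concentration = 20 mg ÷ 119 mL = 0.1680672 mg/mL = 168.0672 mcg/mL
Rate = 2320.636 mcg/hr ÷ 168.0672 mcg/mL = 13.80779 mL/hr
Volume infused so far = 13.80779 mL/hr × 5.3 hr = 73.18127 mL
Volume remaining = 119 − 73.18127 = 45.81873 mL
New rate:
Dose = 0.51 mcg/kg/min × 57.72727 kg = 29.44091 mcg/min
29.44091 mcg/min × 60 min/hr = 1766.455 mcg/hr
Rate = 1766.455 mcg/hr ÷ 168.0672 mcg/mL = 10.5104 mL/hr
Time remaining = 45.81873 mL ÷ 10.5104 mL/hr = 4.359369 hr

4.4 hours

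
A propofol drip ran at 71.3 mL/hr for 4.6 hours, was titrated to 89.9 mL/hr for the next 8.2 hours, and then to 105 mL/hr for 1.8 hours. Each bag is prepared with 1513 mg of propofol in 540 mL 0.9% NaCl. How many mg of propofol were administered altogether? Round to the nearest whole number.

3514 mg

Concentration = 1513 mg ÷ 540 mL = 2.801852 mg/mL
Stage 1: 71.3 mL/hr × 4.6 hr = 327.98 mL → 327.98 mL × 2.801852 mg/mL = 918.9514 mg
Stage 2: 89.9 mL/hr × 8.2 hr = 737.18 mL → 737.18 mL × 2.801852 mg/mL = 2065.469 mg
Stage 3: 105 mL/hr × 1.8 hr = 189 mL → 189 mL × 2.801852 mg/mL = 529.55 mg
Total = 918.9514 + 2065.469 + 529.55 = 3513.971 mg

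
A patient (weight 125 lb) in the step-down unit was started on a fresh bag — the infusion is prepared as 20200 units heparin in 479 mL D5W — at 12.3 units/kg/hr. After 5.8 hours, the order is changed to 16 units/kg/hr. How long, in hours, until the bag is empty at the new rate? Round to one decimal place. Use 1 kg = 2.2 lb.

Initial rate:
Weight = 125 lb ÷ 2.2 lb/kg = 56.81818 kg
Dose = 12.3 units/kg/hr × 56.81818 kg = 698.8636 units/hr
Concentration = 20200 units ÷ 479 mL = 42.17119 units/mL
Rate = 698.8636 units/hr ÷ 42.17119 units/mL = 16.57206 mL/hr
Volume infused so far = 16.57206 mL/hr × 5.8 hr = 96.11797 mL
Volume remaining = 479 − 96.11797 = 382.882 mL
New rate:
Dose = 16 units/kg/hr × 56.81818 kg = 909.0909 units/hr
Rate = 909.0909 units/hr ÷ 42.17119 units/mL = 21.55716 mL/hr
Time remaining = 382.882 mL ÷ 21.55716 mL/hr = 17.76125 hr

17.8 hours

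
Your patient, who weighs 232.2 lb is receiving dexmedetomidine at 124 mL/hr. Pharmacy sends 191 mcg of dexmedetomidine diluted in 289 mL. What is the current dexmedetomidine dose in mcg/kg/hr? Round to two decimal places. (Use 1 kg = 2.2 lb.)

Weight = 232.2 lb ÷ 2.2 lb/kg = 105.5455 kg
Concentration = 191 mcg ÷ 289 mL = 0.6608997 mcg/mL
Drug rate = 124 mL/hr × 0.6608997 mcg/mL = 81.95156 mcg/hr
81.95156 mcg/hr ÷ 105.5455 kg = 0.7764575 mcg/kg/hr

0.78 mcg/kg/hr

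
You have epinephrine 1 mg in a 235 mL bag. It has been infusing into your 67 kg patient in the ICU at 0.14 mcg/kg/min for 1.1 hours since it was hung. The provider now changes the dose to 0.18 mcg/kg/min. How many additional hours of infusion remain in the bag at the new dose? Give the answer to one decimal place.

0.5 hours

Initial rate:
Dose = 0.14 mcg/kg/min × 67 kg = 9.38 mcg/min
9.38 mcg/min × 60 min/hr = 562.8 mcg/hr
Concentration = 1 mg ÷ 235 mL = 0.004255319 mg/mL = 4.255319 mcg/mL
Rate = 562.8 mcg/hr ÷ 4.255319 mcg/mL = 132.258 mL/hr
Volume infused so far = 132.258 mL/hr × 1.1 hr = 145.4838 mL
Volume remaining = 235 − 145.4838 = 89.5162 mL
New rate:
Dose = 0.18 mcg/kg/min × 67 kg = 12.06 mcg/min
12.06 mcg/min × 60 min/hr = 723.6 mcg/hr
Rate = 723.6 mcg/hr ÷ 4.255319 mcg/mL = 170.046 mL/hr
Time remaining = 89.5162 mL ÷ 170.046 mL/hr = 0.5264234 hr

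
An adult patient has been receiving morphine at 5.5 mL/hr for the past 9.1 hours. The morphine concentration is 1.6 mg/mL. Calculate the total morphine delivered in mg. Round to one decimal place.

Drug rate = 5.5 mL/hr × 1.6 mg/mL = 8.8 mg/hr
Total = 8.8 mg/hr × 9.1 hr = 80.08 mg

80.1 mg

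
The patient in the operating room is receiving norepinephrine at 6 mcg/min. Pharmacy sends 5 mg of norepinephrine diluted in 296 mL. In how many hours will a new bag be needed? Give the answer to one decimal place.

13.9 hours

6 mcg/min × 60 min/hr = 360 mcg/hr
Concentration = 5 mg ÷ 296 mL = 0.01689189 mg/mL = 16.89189 mcg/mL
Rate = 360 mcg/hr ÷ 16.89189 mcg/mL = 21.312 mL/hr
Duration = 296 mL ÷ 21.312 mL/hr = 13.88889 hr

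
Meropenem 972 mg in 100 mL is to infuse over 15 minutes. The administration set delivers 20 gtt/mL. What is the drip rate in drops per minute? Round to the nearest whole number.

133 gtt/min

100 mL ÷ (15 min) = 6.666667 mL/min
6.666667 mL/min × 20 gtt/mL = 133.3333 gtt/min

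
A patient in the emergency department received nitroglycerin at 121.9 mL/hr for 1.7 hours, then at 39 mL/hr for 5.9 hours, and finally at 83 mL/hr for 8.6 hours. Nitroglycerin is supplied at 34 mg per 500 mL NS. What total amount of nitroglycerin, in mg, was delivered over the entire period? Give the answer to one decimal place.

Concentration = 34 mg ÷ 500 mL = 0.068 mg/mL
Stage 1: 121.9 mL/hr × 1.7 hr = 207.23 mL → 207.23 mL × 0.068 mg/mL = 14.09164 mg
Stage 2: 39 mL/hr × 5.9 hr = 230.1 mL → 230.1 mL × 0.068 mg/mL = 15.6468 mg
Stage 3: 83 mL/hr × 8.6 hr = 713.8 mL → 713.8 mL × 0.068 mg/mL = 48.5384 mg
Total = 14.09164 + 15.6468 + 48.5384 = 78.27684 mg

78.3 mg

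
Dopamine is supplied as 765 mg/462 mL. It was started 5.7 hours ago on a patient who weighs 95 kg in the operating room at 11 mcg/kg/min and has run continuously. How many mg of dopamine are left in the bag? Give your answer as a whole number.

408 mg

Dose = 11 mcg/kg/min × 95 kg = 1045 mcg/min
1045 mcg/min × 60 min/hr = 62700 mcg/hr
Concentration = 765 mg ÷ 462 mL = 1.655844 mg/mL = 1655.844 mcg/mL
Rate = 62700 mcg/hr ÷ 1655.844 mcg/mL = 37.86588 mL/hr
Volume infused = 37.86588 mL/hr × 5.7 hr = 215.8355 mL
Volume remaining = 462 − 215.8355 = 246.1645 mL
Drug remaining = 246.1645 mL × 1655.844 mcg/mL = 407610 mcg = 407.61 mg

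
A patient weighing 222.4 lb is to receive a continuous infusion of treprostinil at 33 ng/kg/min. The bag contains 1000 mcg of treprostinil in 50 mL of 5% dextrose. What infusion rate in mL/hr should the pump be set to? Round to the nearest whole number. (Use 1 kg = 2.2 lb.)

Weight = 222.4 lb ÷ 2.2 lb/kg = 101.0909 kg
Dose = 33 ng/kg/min × 101.0909 kg = 3336 ng/min
3336 ng/min × 60 min/hr = 200160 ng/hr
Concentration = 1000 mcg ÷ 50 mL = 20 mcg/mL = 20000 ng/mL
Rate = 200160 ng/hr ÷ 20000 ng/mL = 10.008 mL/hr

10 mL/hr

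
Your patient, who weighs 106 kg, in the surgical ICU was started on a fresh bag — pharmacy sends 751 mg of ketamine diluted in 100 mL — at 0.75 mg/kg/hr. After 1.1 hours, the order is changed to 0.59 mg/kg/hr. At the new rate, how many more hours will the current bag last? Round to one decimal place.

Initial rate:
Dose = 0.75 mg/kg/hr × 106 kg = 79.5 mg/hr
Concentration = 751 mg ÷ 100 mL = 7.51 mg/mL
Rate = 79.5 mg/hr ÷ 7.51 mg/mL = 10.58589 mL/hr
Volume infused so far = 10.58589 mL/hr × 1.1 hr = 11.64447 mL
Volume remaining = 100 − 11.64447 = 88.35553 mL
New rate:
Dose = 0.59 mg/kg/hr × 106 kg = 62.54 mg/hr
Rate = 62.54 mg/hr ÷ 7.51 mg/mL = 8.327563 mL/hr
Time remaining = 88.35553 mL ÷ 8.327563 mL/hr = 10.61001 hr

10.6 hours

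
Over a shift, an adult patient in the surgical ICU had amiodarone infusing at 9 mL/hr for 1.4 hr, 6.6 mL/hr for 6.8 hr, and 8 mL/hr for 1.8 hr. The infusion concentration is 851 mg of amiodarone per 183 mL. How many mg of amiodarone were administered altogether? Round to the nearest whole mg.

Concentration = 851 mg ÷ 183 mL = 4.650273 mg/mL
Stage 1: 9 mL/hr × 1.4 hr = 12.6 mL → 12.6 mL × 4.650273 mg/mL = 58.59344 mg
Stage 2: 6.6 mL/hr × 6.8 hr = 44.88 mL → 44.88 mL × 4.650273 mg/mL = 208.7043 mg
Stage 3: 8 mL/hr × 1.8 hr = 14.4 mL → 14.4 mL × 4.650273 mg/mL = 66.96393 mg
Total = 58.59344 + 208.7043 + 66.96393 = 334.2616 mg

334 mg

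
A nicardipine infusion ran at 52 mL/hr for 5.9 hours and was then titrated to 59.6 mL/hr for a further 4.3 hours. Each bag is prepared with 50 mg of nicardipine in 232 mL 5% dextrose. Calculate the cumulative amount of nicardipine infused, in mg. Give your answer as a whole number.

Concentration = 50 mg ÷ 232 mL = 0.2155172 mg/mL
Stage 1: 52 mL/hr × 5.9 hr = 306.8 mL → 306.8 mL × 0.2155172 mg/mL = 66.12069 mg
Stage 2: 59.6 mL/hr × 4.3 hr = 256.28 mL → 256.28 mL × 0.2155172 mg/mL = 55.23276 mg
Total = 66.12069 + 55.23276 = 121.3534 mg

121 mg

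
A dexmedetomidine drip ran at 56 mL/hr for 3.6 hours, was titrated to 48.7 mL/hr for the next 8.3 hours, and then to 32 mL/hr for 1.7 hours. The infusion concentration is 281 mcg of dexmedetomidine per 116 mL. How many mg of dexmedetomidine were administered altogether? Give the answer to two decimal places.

Concentration = 281 mcg ÷ 116 mL = 2.422414 mcg/mL
Stage 1: 56 mL/hr × 3.6 hr = 201.6 mL → 201.6 mL × 2.422414 mcg/mL = 488.3586 mcg
Stage 2: 48.7 mL/hr × 8.3 hr = 404.21 mL → 404.21 mL × 2.422414 mcg/mL = 979.1639 mcg
Stage 3: 32 mL/hr × 1.7 hr = 54.4 mL → 54.4 mL × 2.422414 mcg/mL = 131.7793 mcg
Total = 488.3586 + 979.1639 + 131.7793 = 1599.302 mcg = 1.599302 mg

1.60 mg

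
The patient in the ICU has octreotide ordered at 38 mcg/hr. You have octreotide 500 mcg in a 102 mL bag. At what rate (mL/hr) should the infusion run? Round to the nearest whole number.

Concentration = 500 mcg ÷ 102 mL = 4.901961 mcg/mL
Rate = 38 mcg/hr ÷ 4.901961 mcg/mL = 7.752 mL/hr

8 mL/hr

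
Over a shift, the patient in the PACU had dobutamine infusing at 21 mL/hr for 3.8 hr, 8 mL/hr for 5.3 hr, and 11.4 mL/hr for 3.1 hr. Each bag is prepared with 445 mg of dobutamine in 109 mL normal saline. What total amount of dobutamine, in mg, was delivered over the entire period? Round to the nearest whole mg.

Concentration = 445 mg ÷ 109 mL = 4.082569 mg/mL
Stage 1: 21 mL/hr × 3.8 hr = 79.8 mL → 79.8 mL × 4.082569 mg/mL = 325.789 mg
Stage 2: 8 mL/hr × 5.3 hr = 42.4 mL → 42.4 mL × 4.082569 mg/mL = 173.1009 mg
Stage 3: 11.4 mL/hr × 3.1 hr = 35.34 mL → 35.34 mL × 4.082569 mg/mL = 144.278 mg
Total = 325.789 + 173.1009 + 144.278 = 643.1679 mg

643 mg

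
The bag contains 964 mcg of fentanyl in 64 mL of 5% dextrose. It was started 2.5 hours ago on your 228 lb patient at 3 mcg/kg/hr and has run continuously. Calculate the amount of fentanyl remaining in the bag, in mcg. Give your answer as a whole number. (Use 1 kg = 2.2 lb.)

Weight = 228 lb ÷ 2.2 lb/kg = 103.6364 kg
Dose = 3 mcg/kg/hr × 103.6364 kg = 310.9091 mcg/hr
Concentration = 964 mcg ÷ 64 mL = 15.0625 mcg/mL
Rate = 310.9091 mcg/hr ÷ 15.0625 mcg/mL = 20.64127 mL/hr
Volume infused = 20.64127 mL/hr × 2.5 hr = 51.60317 mL
Volume remaining = 64 − 51.60317 = 12.39683 mL
Drug remaining = 12.39683 mL × 15.0625 mcg/mL = 186.7273 mcg

187 mcg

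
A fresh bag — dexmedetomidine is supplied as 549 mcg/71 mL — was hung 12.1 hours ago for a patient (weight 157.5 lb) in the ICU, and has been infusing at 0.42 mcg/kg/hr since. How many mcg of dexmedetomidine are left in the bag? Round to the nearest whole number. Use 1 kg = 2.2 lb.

Weight = 157.5 lb ÷ 2.2 lb/kg = 71.59091 kg
Dose = 0.42 mcg/kg/hr × 71.59091 kg = 30.06818 mcg/hr
Concentration = 549 mcg ÷ 71 mL = 7.732394 mcg/mL
Rate = 30.06818 mcg/hr ÷ 7.732394 mcg/mL = 3.888599 mL/hr
Volume infused = 3.888599 mL/hr × 12.1 hr = 47.05205 mL
Volume remaining = 71 − 47.05205 = 23.94795 mL
Drug remaining = 23.94795 mL × 7.732394 mcg/mL = 185.175 mcg

185 mcg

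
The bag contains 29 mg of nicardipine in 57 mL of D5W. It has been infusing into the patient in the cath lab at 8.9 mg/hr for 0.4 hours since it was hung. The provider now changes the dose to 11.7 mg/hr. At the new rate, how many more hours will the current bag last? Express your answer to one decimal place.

Initial rate:
Concentration = 29 mg ÷ 57 mL = 0.5087719 mg/mL
Rate = 8.9 mg/hr ÷ 0.5087719 mg/mL = 17.4931 mL/hr
Volume infused so far = 17.4931 mL/hr × 0.4 hr = 6.997241 mL
Volume remaining = 57 − 6.997241 = 50.00276 mL
New rate:
Rate = 11.7 mg/hr ÷ 0.5087719 mg/mL = 22.99655 mL/hr
Time remaining = 50.00276 mL ÷ 22.99655 mL/hr = 2.174359 hr

2.2 hours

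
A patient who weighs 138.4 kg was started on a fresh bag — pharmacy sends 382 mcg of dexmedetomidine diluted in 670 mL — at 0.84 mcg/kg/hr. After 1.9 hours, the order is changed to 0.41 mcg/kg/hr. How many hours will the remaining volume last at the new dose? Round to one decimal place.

2.8 hours

Initial rate:
Dose = 0.84 mcg/kg/hr × 138.4 kg = 116.256 mcg/hr
Concentration = 382 mcg ÷ 670 mL = 0.5701493 mcg/mL
Rate = 116.256 mcg/hr ÷ 0.5701493 mcg/mL = 203.9045 mL/hr
Volume infused so far = 203.9045 mL/hr × 1.9 hr = 387.4186 mL
Volume remaining = 670 − 387.4186 = 282.5814 mL
New rate:
Dose = 0.41 mcg/kg/hr × 138.4 kg = 56.744 mcg/hr
Rate = 56.744 mcg/hr ÷ 0.5701493 mcg/mL = 99.52482 mL/hr
Time remaining = 282.5814 mL ÷ 99.52482 mL/hr = 2.839306 hr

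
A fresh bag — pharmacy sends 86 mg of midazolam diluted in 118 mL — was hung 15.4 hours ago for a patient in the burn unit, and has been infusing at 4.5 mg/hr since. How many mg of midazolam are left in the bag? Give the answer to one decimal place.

16.7 mg

Concentration = 86 mg ÷ 118 mL = 0.7288136 mg/mL
Rate = 4.5 mg/hr ÷ 0.7288136 mg/mL = 6.174419 mL/hr
Volume infused = 6.174419 mL/hr × 15.4 hr = 95.08605 mL
Volume remaining = 118 − 95.08605 = 22.91395 mL
Drug remaining = 22.91395 mL × 0.7288136 mg/mL = 16.7 mg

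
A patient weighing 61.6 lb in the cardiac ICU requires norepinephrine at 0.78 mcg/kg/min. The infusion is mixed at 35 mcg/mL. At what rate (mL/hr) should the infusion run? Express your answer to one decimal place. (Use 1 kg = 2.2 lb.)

Weight = 61.6 lb ÷ 2.2 lb/kg = 28 kg
Dose = 0.78 mcg/kg/min × 28 kg = 21.84 mcg/min
21.84 mcg/min × 60 min/hr = 1310.4 mcg/hr
Rate = 1310.4 mcg/hr ÷ 35 mcg/mL = 37.44 mL/hr

37.4 mL/hr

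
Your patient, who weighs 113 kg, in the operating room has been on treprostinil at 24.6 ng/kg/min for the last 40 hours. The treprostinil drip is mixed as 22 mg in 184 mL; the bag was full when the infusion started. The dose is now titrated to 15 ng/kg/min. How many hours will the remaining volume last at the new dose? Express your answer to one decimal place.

Initial rate:
Dose = 24.6 ng/kg/min × 113 kg = 2779.8 ng/min
2779.8 ng/min × 60 min/hr = 166788 ng/hr
Concentration = 22 mg ÷ 184 mL = 0.1195652 mg/mL = 119565.2 ng/mL
Rate = 166788 ng/hr ÷ 119565.2 ng/mL = 1.394954 mL/hr
Volume infused so far = 1.394954 mL/hr × 40 hr = 55.79817 mL
Volume remaining = 184 − 55.79817 = 128.2018 mL
New rate:
Dose = 15 ng/kg/min × 113 kg = 1695 ng/min
1695 ng/min × 60 min/hr = 101700 ng/hr
Rate = 101700 ng/hr ÷ 119565.2 ng/mL = 0.8505818 mL/hr
Time remaining = 128.2018 mL ÷ 0.8505818 mL/hr = 150.7225 hr

150.7 hours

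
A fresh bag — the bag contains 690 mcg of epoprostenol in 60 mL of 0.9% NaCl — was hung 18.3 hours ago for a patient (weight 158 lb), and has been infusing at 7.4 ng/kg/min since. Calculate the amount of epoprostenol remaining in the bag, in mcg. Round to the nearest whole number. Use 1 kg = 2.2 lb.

Weight = 158 lb ÷ 2.2 lb/kg = 71.81818 kg
Dose = 7.4 ng/kg/min × 71.81818 kg = 531.4545 ng/min
531.4545 ng/min × 60 min/hr = 31887.27 ng/hr
Concentration = 690 mcg ÷ 60 mL = 11.5 mcg/mL = 11500 ng/mL
Rate = 31887.27 ng/hr ÷ 11500 ng/mL = 2.772806 mL/hr
Volume infused = 2.772806 mL/hr × 18.3 hr = 50.74236 mL
Volume remaining = 60 − 50.74236 = 9.257644 mL
Drug remaining = 9.257644 mL × 11500 ng/mL = 106462.9 ng = 106.4629 mcg

106 mcg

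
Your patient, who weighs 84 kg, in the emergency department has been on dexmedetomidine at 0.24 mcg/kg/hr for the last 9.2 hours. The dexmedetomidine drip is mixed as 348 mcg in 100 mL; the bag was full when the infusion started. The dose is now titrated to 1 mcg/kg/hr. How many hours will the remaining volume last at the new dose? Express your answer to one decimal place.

Initial rate:
Dose = 0.24 mcg/kg/hr × 84 kg = 20.16 mcg/hr
Concentration = 348 mcg ÷ 100 mL = 3.48 mcg/mL
Rate = 20.16 mcg/hr ÷ 3.48 mcg/mL = 5.793103 mL/hr
Volume infused so far = 5.793103 mL/hr × 9.2 hr = 53.29655 mL
Volume remaining = 100 − 53.29655 = 46.70345 mL
New rate:
Dose = 1 mcg/kg/hr × 84 kg = 84 mcg/hr
Rate = 84 mcg/hr ÷ 3.48 mcg/mL = 24.13793 mL/hr
Time remaining = 46.70345 mL ÷ 24.13793 mL/hr = 1.934857 hr

1.9 hours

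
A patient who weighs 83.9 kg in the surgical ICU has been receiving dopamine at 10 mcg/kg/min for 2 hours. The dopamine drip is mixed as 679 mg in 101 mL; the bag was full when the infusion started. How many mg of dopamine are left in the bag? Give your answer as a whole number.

Dose = 10 mcg/kg/min × 83.9 kg = 839 mcg/min
839 mcg/min × 60 min/hr = 50340 mcg/hr
Concentration = 679 mg ÷ 101 mL = 6.722772 mg/mL = 6722.772 mcg/mL
Rate = 50340 mcg/hr ÷ 6722.772 mcg/mL = 7.487982 mL/hr
Volume infused = 7.487982 mL/hr × 2 hr = 14.97596 mL
Volume remaining = 101 − 14.97596 = 86.02404 mL
Drug remaining = 86.02404 mL × 6722.772 mcg/mL = 578320 mcg = 578.32 mg

578 mg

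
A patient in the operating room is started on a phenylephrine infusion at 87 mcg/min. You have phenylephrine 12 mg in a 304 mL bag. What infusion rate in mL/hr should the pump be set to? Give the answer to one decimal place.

132.2 mL/hr

87 mcg/min × 60 min/hr = 5220 mcg/hr
Concentration = 12 mg ÷ 304 mL = 0.03947368 mg/mL = 39.47368 mcg/mL
Rate = 5220 mcg/hr ÷ 39.47368 mcg/mL = 132.24 mL/hr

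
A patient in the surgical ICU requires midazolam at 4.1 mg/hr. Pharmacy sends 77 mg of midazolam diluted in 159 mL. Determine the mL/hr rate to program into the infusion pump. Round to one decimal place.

8.5 mL/hr

Concentration = 77 mg ÷ 159 mL = 0.4842767 mg/mL
Rate = 4.1 mg/hr ÷ 0.4842767 mg/mL = 8.466234 mL/hr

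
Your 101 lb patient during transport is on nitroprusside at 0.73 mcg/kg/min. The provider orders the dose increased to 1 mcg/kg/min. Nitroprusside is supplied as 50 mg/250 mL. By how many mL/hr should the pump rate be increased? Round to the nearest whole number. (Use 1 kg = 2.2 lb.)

At the current dose:
Weight = 101 lb ÷ 2.2 lb/kg = 45.90909 kg
Dose = 0.73 mcg/kg/min × 45.90909 kg = 33.51364 mcg/min
33.51364 mcg/min × 60 min/hr = 2010.818 mcg/hr
Concentration = 50 mg ÷ 250 mL = 0.2 mg/mL = 200 mcg/mL
Rate = 2010.818 mcg/hr ÷ 200 mcg/mL = 10.05409 mL/hr
At the new dose:
Dose = 1 mcg/kg/min × 45.90909 kg = 45.90909 mcg/min
45.90909 mcg/min × 60 min/hr = 2754.545 mcg/hr
Rate = 2754.545 mcg/hr ÷ 200 mcg/mL = 13.77273 mL/hr
Change = 13.77273 − 10.05409 = 3.718636 mL/hr → 3.718636 mL/hr increase

4 mL/hr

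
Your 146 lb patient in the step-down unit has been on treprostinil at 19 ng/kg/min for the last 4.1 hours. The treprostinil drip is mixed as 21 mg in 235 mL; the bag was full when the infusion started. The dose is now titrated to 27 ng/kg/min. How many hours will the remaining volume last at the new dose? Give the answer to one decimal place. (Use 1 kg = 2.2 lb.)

Initial rate:
Weight = 146 lb ÷ 2.2 lb/kg = 66.36364 kg
Dose = 19 ng/kg/min × 66.36364 kg = 1260.909 ng/min
1260.909 ng/min × 60 min/hr = 75654.55 ng/hr
Concentration = 21 mg ÷ 235 mL = 0.0893617 mg/mL = 89361.7 ng/mL
Rate = 75654.55 ng/hr ÷ 89361.7 ng/mL = 0.8466104 mL/hr
Volume infused so far = 0.8466104 mL/hr × 4.1 hr = 3.471103 mL
Volume remaining = 235 − 3.471103 = 231.5289 mL
New rate:
Dose = 27 ng/kg/min × 66.36364 kg = 1791.818 ng/min
1791.818 ng/min × 60 min/hr = 107509.1 ng/hr
Rate = 107509.1 ng/hr ÷ 89361.7 ng/mL = 1.203078 mL/hr
Time remaining = 231.5289 mL ÷ 1.203078 mL/hr = 192.4471 hr

192.4 hours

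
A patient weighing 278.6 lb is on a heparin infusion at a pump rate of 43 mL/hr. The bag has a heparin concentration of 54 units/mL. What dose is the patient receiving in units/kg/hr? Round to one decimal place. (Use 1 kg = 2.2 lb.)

Weight = 278.6 lb ÷ 2.2 lb/kg = 126.6364 kg
Drug rate = 43 mL/hr × 54 units/mL = 2322 units/hr
2322 units/hr ÷ 126.6364 kg = 18.33597 units/kg/hr

18.3 units/kg/hr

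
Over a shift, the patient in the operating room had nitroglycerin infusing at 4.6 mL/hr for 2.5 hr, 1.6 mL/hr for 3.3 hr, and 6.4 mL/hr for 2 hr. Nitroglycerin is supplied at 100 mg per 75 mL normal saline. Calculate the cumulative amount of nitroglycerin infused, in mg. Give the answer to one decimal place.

Concentration = 100 mg ÷ 75 mL = 1.333333 mg/mL
Stage 1: 4.6 mL/hr × 2.5 hr = 11.5 mL → 11.5 mL × 1.333333 mg/mL = 15.33333 mg
Stage 2: 1.6 mL/hr × 3.3 hr = 5.28 mL → 5.28 mL × 1.333333 mg/mL = 7.04 mg
Stage 3: 6.4 mL/hr × 2 hr = 12.8 mL → 12.8 mL × 1.333333 mg/mL = 17.06667 mg
Total = 15.33333 + 7.04 + 17.06667 = 39.44 mg

39.4 mg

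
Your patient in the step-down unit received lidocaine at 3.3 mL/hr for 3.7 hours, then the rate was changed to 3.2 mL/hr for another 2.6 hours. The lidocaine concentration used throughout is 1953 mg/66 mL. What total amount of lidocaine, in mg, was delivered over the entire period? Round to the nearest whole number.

608 mg

Concentration = 1953 mg ÷ 66 mL = 29.59091 mg/mL
Stage 1: 3.3 mL/hr × 3.7 hr = 12.21 mL → 12.21 mL × 29.59091 mg/mL = 361.305 mg
Stage 2: 3.2 mL/hr × 2.6 hr = 8.32 mL → 8.32 mL × 29.59091 mg/mL = 246.1964 mg
Total = 361.305 + 246.1964 = 607.5014 mg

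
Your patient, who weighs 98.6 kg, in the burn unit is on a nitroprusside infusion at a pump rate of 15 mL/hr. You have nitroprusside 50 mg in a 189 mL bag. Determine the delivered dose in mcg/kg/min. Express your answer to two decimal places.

0.67 mcg/kg/min

Concentration = 50 mg ÷ 189 mL = 0.2645503 mg/mL = 264.5503 mcg/mL
Drug rate = 15 mL/hr × 264.5503 mcg/mL = 3968.254 mcg/hr
3968.254 mcg/hr ÷ 60 min/hr = 66.13757 mcg/min
66.13757 mcg/min ÷ 98.6 kg = 0.6707664 mcg/kg/min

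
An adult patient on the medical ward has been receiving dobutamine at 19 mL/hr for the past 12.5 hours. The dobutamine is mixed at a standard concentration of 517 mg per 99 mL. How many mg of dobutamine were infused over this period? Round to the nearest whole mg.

1240 mg

Concentration = 517 mg ÷ 99 mL = 5.222222 mg/mL = 5222.222 mcg/mL
Drug rate = 19 mL/hr × 5222.222 mcg/mL = 99222.22 mcg/hr
Total = 99222.22 mcg/hr × 12.5 hr = 1240278 mcg = 1240.278 mg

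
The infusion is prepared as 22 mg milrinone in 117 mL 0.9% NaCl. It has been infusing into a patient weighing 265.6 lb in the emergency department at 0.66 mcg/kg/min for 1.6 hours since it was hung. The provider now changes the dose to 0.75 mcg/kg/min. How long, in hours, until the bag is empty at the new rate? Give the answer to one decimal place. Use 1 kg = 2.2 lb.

Initial rate:
Weight = 265.6 lb ÷ 2.2 lb/kg = 120.7273 kg
Dose = 0.66 mcg/kg/min × 120.7273 kg = 79.68 mcg/min
79.68 mcg/min × 60 min/hr = 4780.8 mcg/hr
Concentration = 22 mg ÷ 117 mL = 0.1880342 mg/mL = 188.0342 mcg/mL
Rate = 4780.8 mcg/hr ÷ 188.0342 mcg/mL = 25.42516 mL/hr
Volume infused so far = 25.42516 mL/hr × 1.6 hr = 40.68026 mL
Volume remaining = 117 − 40.68026 = 76.31974 mL
New rate:
Dose = 0.75 mcg/kg/min × 120.7273 kg = 90.54545 mcg/min
90.54545 mcg/min × 60 min/hr = 5432.727 mcg/hr
Rate = 5432.727 mcg/hr ÷ 188.0342 mcg/mL = 28.89223 mL/hr
Time remaining = 76.31974 mL ÷ 28.89223 mL/hr = 2.641531 hr

2.6 hours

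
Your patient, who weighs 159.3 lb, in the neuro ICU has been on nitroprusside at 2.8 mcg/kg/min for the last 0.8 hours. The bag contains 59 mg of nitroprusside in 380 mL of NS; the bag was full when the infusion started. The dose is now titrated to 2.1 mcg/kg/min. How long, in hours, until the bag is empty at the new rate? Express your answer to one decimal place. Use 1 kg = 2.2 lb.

Initial rate:
Weight = 159.3 lb ÷ 2.2 lb/kg = 72.40909 kg
Dose = 2.8 mcg/kg/min × 72.40909 kg = 202.7455 mcg/min
202.7455 mcg/min × 60 min/hr = 12164.73 mcg/hr
Concentration = 59 mg ÷ 380 mL = 0.1552632 mg/mL = 155.2632 mcg/mL
Rate = 12164.73 mcg/hr ÷ 155.2632 mcg/mL = 78.34909 mL/hr
Volume infused so far = 78.34909 mL/hr × 0.8 hr = 62.67927 mL
Volume remaining = 380 − 62.67927 = 317.3207 mL
New rate:
Dose = 2.1 mcg/kg/min × 72.40909 kg = 152.0591 mcg/min
152.0591 mcg/min × 60 min/hr = 9123.545 mcg/hr
Rate = 9123.545 mcg/hr ÷ 155.2632 mcg/mL = 58.76182 mL/hr
Time remaining = 317.3207 mL ÷ 58.76182 mL/hr = 5.400118 hr

5.4 hours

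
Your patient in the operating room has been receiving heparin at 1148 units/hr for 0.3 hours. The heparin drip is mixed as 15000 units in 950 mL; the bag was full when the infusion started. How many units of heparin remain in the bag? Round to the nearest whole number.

Concentration = 15000 units ÷ 950 mL = 15.78947 units/mL
Rate = 1148 units/hr ÷ 15.78947 units/mL = 72.70667 mL/hr
Volume infused = 72.70667 mL/hr × 0.3 hr = 21.812 mL
Volume remaining = 950 − 21.812 = 928.188 mL
Drug remaining = 928.188 mL × 15.78947 units/mL = 14655.6 units

14656 units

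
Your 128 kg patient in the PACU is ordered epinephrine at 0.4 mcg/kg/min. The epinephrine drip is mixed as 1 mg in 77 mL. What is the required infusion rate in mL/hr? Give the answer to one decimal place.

Dose = 0.4 mcg/kg/min × 128 kg = 51.2 mcg/min
51.2 mcg/min × 60 min/hr = 3072 mcg/hr
Concentration = 1 mg ÷ 77 mL = 0.01298701 mg/mL = 12.98701 mcg/mL
Rate = 3072 mcg/hr ÷ 12.98701 mcg/mL = 236.544 mL/hr

236.5 mL/hr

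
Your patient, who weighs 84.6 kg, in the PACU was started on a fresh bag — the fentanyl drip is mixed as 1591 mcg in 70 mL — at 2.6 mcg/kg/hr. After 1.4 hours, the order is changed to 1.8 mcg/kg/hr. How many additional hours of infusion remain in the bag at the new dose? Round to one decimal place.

Initial rate:
Dose = 2.6 mcg/kg/hr × 84.6 kg = 219.96 mcg/hr
Concentration = 1591 mcg ÷ 70 mL = 22.72857 mcg/mL
Rate = 219.96 mcg/hr ÷ 22.72857 mcg/mL = 9.677687 mL/hr
Volume infused so far = 9.677687 mL/hr × 1.4 hr = 13.54876 mL
Volume remaining = 70 − 13.54876 = 56.45124 mL
New rate:
Dose = 1.8 mcg/kg/hr × 84.6 kg = 152.28 mcg/hr
Rate = 152.28 mcg/hr ÷ 22.72857 mcg/mL = 6.699937 mL/hr
Time remaining = 56.45124 mL ÷ 6.699937 mL/hr = 8.425637 hr

8.4 hours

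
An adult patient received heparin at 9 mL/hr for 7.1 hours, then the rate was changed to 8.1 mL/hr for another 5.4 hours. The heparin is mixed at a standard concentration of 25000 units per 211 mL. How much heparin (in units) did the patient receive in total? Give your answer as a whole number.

12754 units

Concentration = 25000 units ÷ 211 mL = 118.4834 units/mL
Stage 1: 9 mL/hr × 7.1 hr = 63.9 mL → 63.9 mL × 118.4834 units/mL = 7571.09 units
Stage 2: 8.1 mL/hr × 5.4 hr = 43.74 mL → 43.74 mL × 118.4834 units/mL = 5182.464 units
Total = 7571.09 + 5182.464 = 12753.55 units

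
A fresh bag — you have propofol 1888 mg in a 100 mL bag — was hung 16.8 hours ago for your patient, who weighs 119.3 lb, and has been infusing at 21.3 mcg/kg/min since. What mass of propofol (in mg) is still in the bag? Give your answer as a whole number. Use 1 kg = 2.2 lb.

724 mg

Weight = 119.3 lb ÷ 2.2 lb/kg = 54.22727 kg
Dose = 21.3 mcg/kg/min × 54.22727 kg = 1155.041 mcg/min
1155.041 mcg/min × 60 min/hr = 69302.45 mcg/hr
Concentration = 1888 mg ÷ 100 mL = 18.88 mg/mL = 18880 mcg/mL
Rate = 69302.45 mcg/hr ÷ 18880 mcg/mL = 3.670681 mL/hr
Volume infused = 3.670681 mL/hr × 16.8 hr = 61.66744 mL
Volume remaining = 100 − 61.66744 = 38.33256 mL
Drug remaining = 38.33256 mL × 18880 mcg/mL = 723718.8 mcg = 723.7188 mg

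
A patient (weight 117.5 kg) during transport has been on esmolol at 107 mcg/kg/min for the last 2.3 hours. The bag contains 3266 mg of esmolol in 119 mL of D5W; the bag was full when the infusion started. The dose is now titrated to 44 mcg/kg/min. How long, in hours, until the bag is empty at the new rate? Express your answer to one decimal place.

4.9 hours

Initial rate:
Dose = 107 mcg/kg/min × 117.5 kg = 12572.5 mcg/min
12572.5 mcg/min × 60 min/hr = 754350 mcg/hr
Concentration = 3266 mg ÷ 119 mL = 27.44538 mg/mL = 27445.38 mcg/mL
Rate = 754350 mcg/hr ÷ 27445.38 mcg/mL = 27.4855 mL/hr
Volume infused so far = 27.4855 mL/hr × 2.3 hr = 63.21665 mL
Volume remaining = 119 − 63.21665 = 55.78335 mL
New rate:
Dose = 44 mcg/kg/min × 117.5 kg = 5170 mcg/min
5170 mcg/min × 60 min/hr = 310200 mcg/hr
Rate = 310200 mcg/hr ÷ 27445.38 mcg/mL = 11.30245 mL/hr
Time remaining = 55.78335 mL ÷ 11.30245 mL/hr = 4.935509 hr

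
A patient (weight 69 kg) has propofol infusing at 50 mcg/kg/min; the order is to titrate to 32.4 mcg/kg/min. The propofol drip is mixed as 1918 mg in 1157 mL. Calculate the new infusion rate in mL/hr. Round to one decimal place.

Dose = 32.4 mcg/kg/min × 69 kg = 2235.6 mcg/min
2235.6 mcg/min × 60 min/hr = 134136 mcg/hr
Concentration = 1918 mg ÷ 1157 mL = 1.657736 mg/mL = 1657.736 mcg/mL
Rate = 134136 mcg/hr ÷ 1657.736 mcg/mL = 80.9152 mL/hr

80.9 mL/hr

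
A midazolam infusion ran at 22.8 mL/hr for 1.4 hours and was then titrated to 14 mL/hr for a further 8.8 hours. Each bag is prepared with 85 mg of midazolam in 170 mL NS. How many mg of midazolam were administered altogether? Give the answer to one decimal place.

Concentration = 85 mg ÷ 170 mL = 0.5 mg/mL
Stage 1: 22.8 mL/hr × 1.4 hr = 31.92 mL → 31.92 mL × 0.5 mg/mL = 15.96 mg
Stage 2: 14 mL/hr × 8.8 hr = 123.2 mL → 123.2 mL × 0.5 mg/mL = 61.6 mg
Total = 15.96 + 61.6 = 77.56 mg

77.6 mg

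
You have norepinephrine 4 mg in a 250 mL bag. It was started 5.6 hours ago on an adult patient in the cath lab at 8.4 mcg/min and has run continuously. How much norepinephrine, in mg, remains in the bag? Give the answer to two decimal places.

8.4 mcg/min × 60 min/hr = 504 mcg/hr
Concentration = 4 mg ÷ 250 mL = 0.016 mg/mL = 16 mcg/mL
Rate = 504 mcg/hr ÷ 16 mcg/mL = 31.5 mL/hr
Volume infused = 31.5 mL/hr × 5.6 hr = 176.4 mL
Volume remaining = 250 − 176.4 = 73.6 mL
Drug remaining = 73.6 mL × 16 mcg/mL = 1177.6 mcg = 1.1776 mg

1.18 mg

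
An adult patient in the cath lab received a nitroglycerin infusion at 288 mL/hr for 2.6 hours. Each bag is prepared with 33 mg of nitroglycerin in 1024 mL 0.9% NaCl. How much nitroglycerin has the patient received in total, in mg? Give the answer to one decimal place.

Concentration = 33 mg ÷ 1024 mL = 0.03222656 mg/mL = 32.22656 mcg/mL
Drug rate = 288 mL/hr × 32.22656 mcg/mL = 9281.25 mcg/hr
Total = 9281.25 mcg/hr × 2.6 hr = 24131.25 mcg = 24.13125 mg

24.1 mg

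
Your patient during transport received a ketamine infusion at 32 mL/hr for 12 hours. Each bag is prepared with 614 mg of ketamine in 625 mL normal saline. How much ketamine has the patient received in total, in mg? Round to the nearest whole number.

Concentration = 614 mg ÷ 625 mL = 0.9824 mg/mL
Drug rate = 32 mL/hr × 0.9824 mg/mL = 31.4368 mg/hr
Total = 31.4368 mg/hr × 12 hr = 377.2416 mg

377 mg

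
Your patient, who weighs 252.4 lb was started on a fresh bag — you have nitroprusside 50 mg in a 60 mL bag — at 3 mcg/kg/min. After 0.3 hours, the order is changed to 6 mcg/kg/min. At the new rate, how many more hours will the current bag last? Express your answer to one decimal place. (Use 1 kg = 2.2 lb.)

Initial rate:
Weight = 252.4 lb ÷ 2.2 lb/kg = 114.7273 kg
Dose = 3 mcg/kg/min × 114.7273 kg = 344.1818 mcg/min
344.1818 mcg/min × 60 min/hr = 20650.91 mcg/hr
Concentration = 50 mg ÷ 60 mL = 0.8333333 mg/mL = 833.3333 mcg/mL
Rate = 20650.91 mcg/hr ÷ 833.3333 mcg/mL = 24.78109 mL/hr
Volume infused so far = 24.78109 mL/hr × 0.3 hr = 7.434327 mL
Volume remaining = 60 − 7.434327 = 52.56567 mL
New rate:
Dose = 6 mcg/kg/min × 114.7273 kg = 688.3636 mcg/min
688.3636 mcg/min × 60 min/hr = 41301.82 mcg/hr
Rate = 41301.82 mcg/hr ÷ 833.3333 mcg/mL = 49.56218 mL/hr
Time remaining = 52.56567 mL ÷ 49.56218 mL/hr = 1.0606 hr

1.1 hours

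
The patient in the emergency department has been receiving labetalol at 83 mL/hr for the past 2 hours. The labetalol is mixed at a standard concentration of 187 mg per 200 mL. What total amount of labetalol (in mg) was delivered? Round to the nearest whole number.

Concentration = 187 mg ÷ 200 mL = 0.935 mg/mL
Drug rate = 83 mL/hr × 0.935 mg/mL = 77.605 mg/hr
Total = 77.605 mg/hr × 2 hr = 155.21 mg

155 mg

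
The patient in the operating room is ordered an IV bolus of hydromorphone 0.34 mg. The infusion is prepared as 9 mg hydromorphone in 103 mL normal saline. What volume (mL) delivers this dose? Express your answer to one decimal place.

3.9 mL

Concentration = 9 mg ÷ 103 mL = 0.08737864 mg/mL
Volume = 0.34 mg ÷ 0.08737864 mg/mL = 3.891111 mL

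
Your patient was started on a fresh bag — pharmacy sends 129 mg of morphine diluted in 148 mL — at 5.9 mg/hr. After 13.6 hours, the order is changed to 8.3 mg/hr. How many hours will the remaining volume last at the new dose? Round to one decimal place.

Initial rate:
Concentration = 129 mg ÷ 148 mL = 0.8716216 mg/mL
Rate = 5.9 mg/hr ÷ 0.8716216 mg/mL = 6.768992 mL/hr
Volume infused so far = 6.768992 mL/hr × 13.6 hr = 92.05829 mL
Volume remaining = 148 − 92.05829 = 55.94171 mL
New rate:
Rate = 8.3 mg/hr ÷ 0.8716216 mg/mL = 9.522481 mL/hr
Time remaining = 55.94171 mL ÷ 9.522481 mL/hr = 5.874699 hr

5.9 hours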